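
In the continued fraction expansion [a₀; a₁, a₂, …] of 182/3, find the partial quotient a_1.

Run the Euclidean algorithm, recording each quotient:
182 = 60·3 + 2, so a_0 = 60
3 = 1·2 + 1, so a_1 = 1

1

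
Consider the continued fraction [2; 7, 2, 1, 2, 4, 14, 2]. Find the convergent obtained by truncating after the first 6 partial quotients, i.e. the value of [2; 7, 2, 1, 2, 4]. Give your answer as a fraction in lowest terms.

a_0 = 2: 2/1
a_1 = 7: 15/7
a_2 = 2: 32/15
a_3 = 1: 47/22
a_4 = 2: 126/59
a_5 = 4: 551/258

551/258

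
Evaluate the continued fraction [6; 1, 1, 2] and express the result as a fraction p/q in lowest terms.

a_0 = 6: 6/1
a_1 = 1: 7/1
a_2 = 1: 13/2
a_3 = 2: 33/5

33/5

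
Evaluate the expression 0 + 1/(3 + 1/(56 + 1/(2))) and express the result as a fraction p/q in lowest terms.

Use the convergent recurrence hₖ = aₖ·hₖ₋₁ + hₖ₋₂ (and likewise for the denominators kₖ):
a_0 = 0: 0/1
a_1 = 3: 1/3
a_2 = 56: 56/169
a_3 = 2: 113/341

113/341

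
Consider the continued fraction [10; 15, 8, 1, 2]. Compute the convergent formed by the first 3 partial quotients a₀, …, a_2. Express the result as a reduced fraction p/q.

1218/121

a_0 = 10: 10/1
a_1 = 15: 151/15
a_2 = 8: 1218/121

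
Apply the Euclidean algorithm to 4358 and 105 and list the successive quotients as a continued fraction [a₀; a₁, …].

Run the Euclidean algorithm, recording each quotient:
4358 ÷ 105 → quotient 41, remainder 53
105 ÷ 53 → quotient 1, remainder 52
53 ÷ 52 → quotient 1, remainder 1
52 ÷ 1 → quotient 52, remainder 0

[41; 1, 1, 52]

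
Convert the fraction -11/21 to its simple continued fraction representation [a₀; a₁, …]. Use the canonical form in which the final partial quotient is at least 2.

[-1; 2, 10]

Apply division with remainder until the remainder is 0:
-11 = -1·21 + 10, so a_0 = -1
21 = 2·10 + 1, so a_1 = 2
10 = 10·1 + 0, so a_2 = 10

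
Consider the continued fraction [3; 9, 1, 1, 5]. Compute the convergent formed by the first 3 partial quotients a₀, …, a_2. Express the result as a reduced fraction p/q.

a_0 = 3: 3/1
a_1 = 9: 28/9
a_2 = 1: 31/10

31/10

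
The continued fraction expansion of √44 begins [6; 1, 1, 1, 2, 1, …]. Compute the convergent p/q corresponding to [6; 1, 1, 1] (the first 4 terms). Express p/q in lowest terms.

a_0 = 6: 6/1
a_1 = 1: 7/1
a_2 = 1: 13/2
a_3 = 1: 20/3

20/3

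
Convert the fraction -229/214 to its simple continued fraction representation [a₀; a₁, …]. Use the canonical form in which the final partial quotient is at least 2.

[-2; 1, 13, 3, 1, 3]

Run the Euclidean algorithm, recording each quotient:
-229 ÷ 214 → quotient -2, remainder 199
214 ÷ 199 → quotient 1, remainder 15
199 ÷ 15 → quotient 13, remainder 4
15 ÷ 4 → quotient 3, remainder 3
4 ÷ 3 → quotient 1, remainder 1
3 ÷ 1 → quotient 3, remainder 0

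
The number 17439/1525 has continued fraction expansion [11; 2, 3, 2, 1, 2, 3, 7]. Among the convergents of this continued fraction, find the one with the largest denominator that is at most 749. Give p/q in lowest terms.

2390/209

a_0 = 11: 11/1  (≤ bound)
a_1 = 2: 23/2  (≤ bound)
a_2 = 3: 80/7  (≤ bound)
a_3 = 2: 183/16  (≤ bound)
a_4 = 1: 263/23  (≤ bound)
a_5 = 2: 709/62  (≤ bound)
a_6 = 3: 2390/209  (≤ bound)
a_7 = 7: 17439/1525  (> 749, stop)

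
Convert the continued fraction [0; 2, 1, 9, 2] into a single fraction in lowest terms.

Use the convergent recurrence hₖ = aₖ·hₖ₋₁ + hₖ₋₂ (and likewise for the denominators kₖ):
a_0 = 0: 0/1
a_1 = 2: 1/2
a_2 = 1: 1/3
a_3 = 9: 10/29
a_4 = 2: 21/61

21/61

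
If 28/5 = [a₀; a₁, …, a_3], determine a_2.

Repeatedly divide and take the remainder:
⌊28/5⌋ = 5, remainder 3
⌊5/3⌋ = 1, remainder 2
⌊3/2⌋ = 1, remainder 1

1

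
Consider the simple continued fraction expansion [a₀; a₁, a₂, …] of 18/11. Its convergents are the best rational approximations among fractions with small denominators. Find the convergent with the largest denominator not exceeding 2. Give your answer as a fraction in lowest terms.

3/2

a_0 = 1: 1/1  (≤ bound)
a_1 = 1: 2/1  (≤ bound)
a_2 = 1: 3/2  (≤ bound)
a_3 = 1: 5/3  (> 2, stop)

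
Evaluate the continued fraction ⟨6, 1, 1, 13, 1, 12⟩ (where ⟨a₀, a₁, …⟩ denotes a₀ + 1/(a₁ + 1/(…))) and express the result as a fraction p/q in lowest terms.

Start with 12.
1 + 1/(12/1) = 1 + 1/12 = 13/12
13 + 1/(13/12) = 13 + 12/13 = 181/13
1 + 1/(181/13) = 1 + 13/181 = 194/181
1 + 1/(194/181) = 1 + 181/194 = 375/194
6 + 1/(375/194) = 6 + 194/375 = 2444/375

2444/375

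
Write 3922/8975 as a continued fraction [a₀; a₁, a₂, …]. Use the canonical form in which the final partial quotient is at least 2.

[0; 2, 3, 2, 7, 4, 18]

Run the Euclidean algorithm, recording each quotient:
⌊3922/8975⌋ = 0, remainder 3922
⌊8975/3922⌋ = 2, remainder 1131
⌊3922/1131⌋ = 3, remainder 529
⌊1131/529⌋ = 2, remainder 73
⌊529/73⌋ = 7, remainder 18
⌊73/18⌋ = 4, remainder 1
⌊18/1⌋ = 18, remainder 0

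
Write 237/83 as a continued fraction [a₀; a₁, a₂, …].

[2; 1, 5, 1, 11]

237 = 2·83 + 71, so a_0 = 2
83 = 1·71 + 12, so a_1 = 1
71 = 5·12 + 11, so a_2 = 5
12 = 1·11 + 1, so a_3 = 1
11 = 11·1 + 0, so a_4 = 11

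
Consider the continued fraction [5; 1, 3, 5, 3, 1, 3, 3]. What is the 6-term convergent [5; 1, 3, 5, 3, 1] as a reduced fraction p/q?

Collapse the nested fraction from the inside out:
Start with 1.
3 + 1/(1/1) = 3 + 1/1 = 4/1
5 + 1/(4/1) = 5 + 1/4 = 21/4
3 + 1/(21/4) = 3 + 4/21 = 67/21
1 + 1/(67/21) = 1 + 21/67 = 88/67
5 + 1/(88/67) = 5 + 67/88 = 507/88

507/88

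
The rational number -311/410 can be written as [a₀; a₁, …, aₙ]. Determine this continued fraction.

-311 = -1·410 + 99, so a_0 = -1
410 = 4·99 + 14, so a_1 = 4
99 = 7·14 + 1, so a_2 = 7
14 = 14·1 + 0, so a_3 = 14

[-1; 4, 7, 14]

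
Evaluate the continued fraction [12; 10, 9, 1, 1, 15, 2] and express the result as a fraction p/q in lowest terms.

74457/6154

a_0 = 12: 12/1
a_1 = 10: 121/10
a_2 = 9: 1101/91
a_3 = 1: 1222/101
a_4 = 1: 2323/192
a_5 = 15: 36067/2981
a_6 = 2: 74457/6154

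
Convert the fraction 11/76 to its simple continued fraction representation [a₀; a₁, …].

Repeatedly divide and take the remainder:
⌊11/76⌋ = 0, remainder 11
⌊76/11⌋ = 6, remainder 10
⌊11/10⌋ = 1, remainder 1
⌊10/1⌋ = 10, remainder 0

[0; 6, 1, 10]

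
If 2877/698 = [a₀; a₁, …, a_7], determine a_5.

1

2877 = 4·698 + 85, so a_0 = 4
698 = 8·85 + 18, so a_1 = 8
85 = 4·18 + 13, so a_2 = 4
18 = 1·13 + 5, so a_3 = 1
13 = 2·5 + 3, so a_4 = 2
5 = 1·3 + 2, so a_5 = 1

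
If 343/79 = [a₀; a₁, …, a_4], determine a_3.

Repeatedly divide and take the remainder:
343 ÷ 79 → quotient 4, remainder 27
79 ÷ 27 → quotient 2, remainder 25
27 ÷ 25 → quotient 1, remainder 2
25 ÷ 2 → quotient 12, remainder 1

12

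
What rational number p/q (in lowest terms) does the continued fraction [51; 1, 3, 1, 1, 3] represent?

1657/32

Start with 3.
1 + 1/(3/1) = 1 + 1/3 = 4/3
1 + 1/(4/3) = 1 + 3/4 = 7/4
3 + 1/(7/4) = 3 + 4/7 = 25/7
1 + 1/(25/7) = 1 + 7/25 = 32/25
51 + 1/(32/25) = 51 + 25/32 = 1657/32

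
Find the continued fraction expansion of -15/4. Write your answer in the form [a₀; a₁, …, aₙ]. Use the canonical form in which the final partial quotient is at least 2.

⌊-15/4⌋ = -4, remainder 1
⌊4/1⌋ = 4, remainder 0

[-4; 4]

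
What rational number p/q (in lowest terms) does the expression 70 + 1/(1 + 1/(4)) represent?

354/5

Use the convergent recurrence hₖ = aₖ·hₖ₋₁ + hₖ₋₂ (and likewise for the denominators kₖ):
a_0 = 70: 70/1
a_1 = 1: 71/1
a_2 = 4: 354/5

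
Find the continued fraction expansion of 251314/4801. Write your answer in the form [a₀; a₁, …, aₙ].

[52; 2, 1, 7, 1, 60, 1, 2]

251314 = 52·4801 + 1662, so a_0 = 52
4801 = 2·1662 + 1477, so a_1 = 2
1662 = 1·1477 + 185, so a_2 = 1
1477 = 7·185 + 182, so a_3 = 7
185 = 1·182 + 3, so a_4 = 1
182 = 60·3 + 2, so a_5 = 60
3 = 1·2 + 1, so a_6 = 1
2 = 2·1 + 0, so a_7 = 2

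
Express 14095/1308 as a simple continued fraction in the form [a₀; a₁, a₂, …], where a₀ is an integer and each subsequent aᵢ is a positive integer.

[10; 1, 3, 2, 6, 2, 10]

Run the Euclidean algorithm, recording each quotient:
14095 ÷ 1308 → quotient 10, remainder 1015
1308 ÷ 1015 → quotient 1, remainder 293
1015 ÷ 293 → quotient 3, remainder 136
293 ÷ 136 → quotient 2, remainder 21
136 ÷ 21 → quotient 6, remainder 10
21 ÷ 10 → quotient 2, remainder 1
10 ÷ 1 → quotient 10, remainder 0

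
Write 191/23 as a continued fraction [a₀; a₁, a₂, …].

Run the Euclidean algorithm, recording each quotient:
⌊191/23⌋ = 8, remainder 7
⌊23/7⌋ = 3, remainder 2
⌊7/2⌋ = 3, remainder 1
⌊2/1⌋ = 2, remainder 0

[8; 3, 3, 2]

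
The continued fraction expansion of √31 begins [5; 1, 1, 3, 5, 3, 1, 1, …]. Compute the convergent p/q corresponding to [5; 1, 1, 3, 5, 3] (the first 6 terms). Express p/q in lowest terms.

657/118

Compute successive convergents:
a_0 = 5: 5/1
a_1 = 1: 6/1
a_2 = 1: 11/2
a_3 = 3: 39/7
a_4 = 5: 206/37
a_5 = 3: 657/118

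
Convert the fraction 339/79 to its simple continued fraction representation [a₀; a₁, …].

Repeatedly divide and take the remainder:
339 = 4·79 + 23, so a_0 = 4
79 = 3·23 + 10, so a_1 = 3
23 = 2·10 + 3, so a_2 = 2
10 = 3·3 + 1, so a_3 = 3
3 = 3·1 + 0, so a_4 = 3

[4; 3, 2, 3, 3]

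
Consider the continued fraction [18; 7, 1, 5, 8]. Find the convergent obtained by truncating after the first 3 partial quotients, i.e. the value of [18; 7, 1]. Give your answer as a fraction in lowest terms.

145/8

Compute successive convergents:
a_0 = 18: 18/1
a_1 = 7: 127/7
a_2 = 1: 145/8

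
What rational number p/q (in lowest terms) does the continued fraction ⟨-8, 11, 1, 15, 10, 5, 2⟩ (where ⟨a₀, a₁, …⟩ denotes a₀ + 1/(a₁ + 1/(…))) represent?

-170389/21524

Work from the innermost term outward:
Start with 2.
5 + 1/(2/1) = 5 + 1/2 = 11/2
10 + 1/(11/2) = 10 + 2/11 = 112/11
15 + 1/(112/11) = 15 + 11/112 = 1691/112
1 + 1/(1691/112) = 1 + 112/1691 = 1803/1691
11 + 1/(1803/1691) = 11 + 1691/1803 = 21524/1803
-8 + 1/(21524/1803) = -8 + 1803/21524 = -170389/21524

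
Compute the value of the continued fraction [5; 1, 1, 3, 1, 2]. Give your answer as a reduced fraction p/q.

139/25

a_0 = 5: 5/1
a_1 = 1: 6/1
a_2 = 1: 11/2
a_3 = 3: 39/7
a_4 = 1: 50/9
a_5 = 2: 139/25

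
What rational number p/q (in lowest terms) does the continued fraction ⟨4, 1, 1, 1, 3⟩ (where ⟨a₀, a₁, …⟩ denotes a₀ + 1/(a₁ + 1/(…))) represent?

Start with 3.
1 + 1/(3/1) = 1 + 1/3 = 4/3
1 + 1/(4/3) = 1 + 3/4 = 7/4
1 + 1/(7/4) = 1 + 4/7 = 11/7
4 + 1/(11/7) = 4 + 7/11 = 51/11

51/11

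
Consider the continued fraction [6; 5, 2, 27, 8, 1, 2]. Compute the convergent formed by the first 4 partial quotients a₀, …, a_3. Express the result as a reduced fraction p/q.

1867/302

Starting at the tail and folding back:
Start with 27.
2 + 1/(27/1) = 2 + 1/27 = 55/27
5 + 1/(55/27) = 5 + 27/55 = 302/55
6 + 1/(302/55) = 6 + 55/302 = 1867/302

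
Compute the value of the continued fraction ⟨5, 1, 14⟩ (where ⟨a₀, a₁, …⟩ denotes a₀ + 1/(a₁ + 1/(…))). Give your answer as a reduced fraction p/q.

89/15

Start with 14.
1 + 1/(14/1) = 1 + 1/14 = 15/14
5 + 1/(15/14) = 5 + 14/15 = 89/15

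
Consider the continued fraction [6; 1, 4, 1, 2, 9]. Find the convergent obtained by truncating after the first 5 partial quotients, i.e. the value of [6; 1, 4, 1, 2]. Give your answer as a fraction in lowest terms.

Start with 2.
1 + 1/(2/1) = 1 + 1/2 = 3/2
4 + 1/(3/2) = 4 + 2/3 = 14/3
1 + 1/(14/3) = 1 + 3/14 = 17/14
6 + 1/(17/14) = 6 + 14/17 = 116/17

116/17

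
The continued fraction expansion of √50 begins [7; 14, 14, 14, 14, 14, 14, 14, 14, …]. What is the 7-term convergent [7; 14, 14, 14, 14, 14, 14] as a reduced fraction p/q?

54608393/7722793

Start with 14.
14 + 1/(14/1) = 14 + 1/14 = 197/14
14 + 1/(197/14) = 14 + 14/197 = 2772/197
14 + 1/(2772/197) = 14 + 197/2772 = 39005/2772
14 + 1/(39005/2772) = 14 + 2772/39005 = 548842/39005
14 + 1/(548842/39005) = 14 + 39005/548842 = 7722793/548842
7 + 1/(7722793/548842) = 7 + 548842/7722793 = 54608393/7722793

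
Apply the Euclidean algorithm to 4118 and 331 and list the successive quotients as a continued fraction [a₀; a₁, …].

Repeatedly divide and take the remainder:
4118 ÷ 331 → quotient 12, remainder 146
331 ÷ 146 → quotient 2, remainder 39
146 ÷ 39 → quotient 3, remainder 29
39 ÷ 29 → quotient 1, remainder 10
29 ÷ 10 → quotient 2, remainder 9
10 ÷ 9 → quotient 1, remainder 1
9 ÷ 1 → quotient 9, remainder 0

[12; 2, 3, 1, 2, 1, 9]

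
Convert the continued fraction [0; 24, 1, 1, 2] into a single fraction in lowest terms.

Compute successive convergents:
a_0 = 0: 0/1
a_1 = 24: 1/24
a_2 = 1: 1/25
a_3 = 1: 2/49
a_4 = 2: 5/123

5/123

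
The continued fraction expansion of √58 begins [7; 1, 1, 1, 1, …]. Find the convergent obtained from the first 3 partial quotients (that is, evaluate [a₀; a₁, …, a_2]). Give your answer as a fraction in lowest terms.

a_0 = 7: 7/1
a_1 = 1: 8/1
a_2 = 1: 15/2

15/2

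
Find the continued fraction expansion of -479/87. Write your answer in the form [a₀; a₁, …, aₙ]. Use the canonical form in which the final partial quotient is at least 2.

Apply division with remainder until the remainder is 0:
-479 ÷ 87 → quotient -6, remainder 43
87 ÷ 43 → quotient 2, remainder 1
43 ÷ 1 → quotient 43, remainder 0

[-6; 2, 43]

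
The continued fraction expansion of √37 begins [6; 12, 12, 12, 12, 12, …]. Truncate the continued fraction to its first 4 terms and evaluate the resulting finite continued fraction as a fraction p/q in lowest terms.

10657/1752

Start with 12.
12 + 1/(12/1) = 12 + 1/12 = 145/12
12 + 1/(145/12) = 12 + 12/145 = 1752/145
6 + 1/(1752/145) = 6 + 145/1752 = 10657/1752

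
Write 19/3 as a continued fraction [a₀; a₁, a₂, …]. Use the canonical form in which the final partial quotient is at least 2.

[6; 3]

19 ÷ 3 → quotient 6, remainder 1
3 ÷ 1 → quotient 3, remainder 0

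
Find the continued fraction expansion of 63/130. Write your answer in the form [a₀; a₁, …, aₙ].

[0; 2, 15, 1, 3]

63 ÷ 130 → quotient 0, remainder 63
130 ÷ 63 → quotient 2, remainder 4
63 ÷ 4 → quotient 15, remainder 3
4 ÷ 3 → quotient 1, remainder 1
3 ÷ 1 → quotient 3, remainder 0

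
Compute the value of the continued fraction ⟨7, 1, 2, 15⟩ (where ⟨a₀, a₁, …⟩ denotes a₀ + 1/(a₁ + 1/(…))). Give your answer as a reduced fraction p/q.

a_0 = 7: 7/1
a_1 = 1: 8/1
a_2 = 2: 23/3
a_3 = 15: 353/46

353/46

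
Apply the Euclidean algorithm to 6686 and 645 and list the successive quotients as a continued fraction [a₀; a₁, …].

Run the Euclidean algorithm, recording each quotient:
⌊6686/645⌋ = 10, remainder 236
⌊645/236⌋ = 2, remainder 173
⌊236/173⌋ = 1, remainder 63
⌊173/63⌋ = 2, remainder 47
⌊63/47⌋ = 1, remainder 16
⌊47/16⌋ = 2, remainder 15
⌊16/15⌋ = 1, remainder 1
⌊15/1⌋ = 15, remainder 0

[10; 2, 1, 2, 1, 2, 1, 15]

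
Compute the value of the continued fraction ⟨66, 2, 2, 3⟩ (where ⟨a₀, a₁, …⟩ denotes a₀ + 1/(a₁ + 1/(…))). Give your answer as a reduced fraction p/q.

Start with 3.
2 + 1/(3/1) = 2 + 1/3 = 7/3
2 + 1/(7/3) = 2 + 3/7 = 17/7
66 + 1/(17/7) = 66 + 7/17 = 1129/17

1129/17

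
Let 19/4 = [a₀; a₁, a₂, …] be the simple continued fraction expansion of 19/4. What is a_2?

⌊19/4⌋ = 4, remainder 3
⌊4/3⌋ = 1, remainder 1
⌊3/1⌋ = 3, remainder 0

3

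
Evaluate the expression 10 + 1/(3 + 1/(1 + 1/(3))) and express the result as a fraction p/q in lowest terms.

a_0 = 10: 10/1
a_1 = 3: 31/3
a_2 = 1: 41/4
a_3 = 3: 154/15

154/15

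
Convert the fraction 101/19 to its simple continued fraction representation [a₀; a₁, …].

101 ÷ 19 → quotient 5, remainder 6
19 ÷ 6 → quotient 3, remainder 1
6 ÷ 1 → quotient 6, remainder 0

[5; 3, 6]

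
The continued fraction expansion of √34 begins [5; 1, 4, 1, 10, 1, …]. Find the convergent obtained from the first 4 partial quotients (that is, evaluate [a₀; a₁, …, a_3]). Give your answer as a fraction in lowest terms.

Starting at the tail and folding back:
Start with 1.
4 + 1/(1/1) = 4 + 1/1 = 5/1
1 + 1/(5/1) = 1 + 1/5 = 6/5
5 + 1/(6/5) = 5 + 5/6 = 35/6

35/6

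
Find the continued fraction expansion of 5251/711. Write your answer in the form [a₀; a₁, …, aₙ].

[7; 2, 1, 1, 2, 7, 2, 3]

⌊5251/711⌋ = 7, remainder 274
⌊711/274⌋ = 2, remainder 163
⌊274/163⌋ = 1, remainder 111
⌊163/111⌋ = 1, remainder 52
⌊111/52⌋ = 2, remainder 7
⌊52/7⌋ = 7, remainder 3
⌊7/3⌋ = 2, remainder 1
⌊3/1⌋ = 3, remainder 0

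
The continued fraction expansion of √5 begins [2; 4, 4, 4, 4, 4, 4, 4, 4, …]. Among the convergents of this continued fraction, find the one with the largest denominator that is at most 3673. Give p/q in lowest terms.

a_0 = 2: 2/1  (≤ bound)
a_1 = 4: 9/4  (≤ bound)
a_2 = 4: 38/17  (≤ bound)
a_3 = 4: 161/72  (≤ bound)
a_4 = 4: 682/305  (≤ bound)
a_5 = 4: 2889/1292  (≤ bound)
a_6 = 4: 12238/5473  (> 3673, stop)

2889/1292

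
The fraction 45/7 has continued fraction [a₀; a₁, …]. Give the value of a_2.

45 = 6·7 + 3, so a_0 = 6
7 = 2·3 + 1, so a_1 = 2
3 = 3·1 + 0, so a_2 = 3

3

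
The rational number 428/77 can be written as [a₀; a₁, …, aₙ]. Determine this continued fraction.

[5; 1, 1, 3, 1, 3, 2]

⌊428/77⌋ = 5, remainder 43
⌊77/43⌋ = 1, remainder 34
⌊43/34⌋ = 1, remainder 9
⌊34/9⌋ = 3, remainder 7
⌊9/7⌋ = 1, remainder 2
⌊7/2⌋ = 3, remainder 1
⌊2/1⌋ = 2, remainder 0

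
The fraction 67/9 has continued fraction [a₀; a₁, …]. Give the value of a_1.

Apply division with remainder until the remainder is 0:
67 ÷ 9 → quotient 7, remainder 4
9 ÷ 4 → quotient 2, remainder 1

2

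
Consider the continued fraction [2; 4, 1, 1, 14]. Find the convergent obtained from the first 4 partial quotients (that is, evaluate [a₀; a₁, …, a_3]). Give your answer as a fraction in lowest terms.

20/9

a_0 = 2: 2/1
a_1 = 4: 9/4
a_2 = 1: 11/5
a_3 = 1: 20/9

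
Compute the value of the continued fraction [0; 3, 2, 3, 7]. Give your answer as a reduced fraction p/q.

51/175

a_0 = 0: 0/1
a_1 = 3: 1/3
a_2 = 2: 2/7
a_3 = 3: 7/24
a_4 = 7: 51/175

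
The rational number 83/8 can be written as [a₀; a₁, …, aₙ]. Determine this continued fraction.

83 = 10·8 + 3, so a_0 = 10
8 = 2·3 + 2, so a_1 = 2
3 = 1·2 + 1, so a_2 = 1
2 = 2·1 + 0, so a_3 = 2

[10; 2, 1, 2]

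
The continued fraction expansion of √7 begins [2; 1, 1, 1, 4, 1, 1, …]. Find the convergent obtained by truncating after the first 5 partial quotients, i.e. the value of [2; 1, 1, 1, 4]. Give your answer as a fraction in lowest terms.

37/14

Build up convergents one term at a time:
a_0 = 2: 2/1
a_1 = 1: 3/1
a_2 = 1: 5/2
a_3 = 1: 8/3
a_4 = 4: 37/14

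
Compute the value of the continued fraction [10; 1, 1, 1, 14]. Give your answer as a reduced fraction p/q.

Start with 14.
1 + 1/(14/1) = 1 + 1/14 = 15/14
1 + 1/(15/14) = 1 + 14/15 = 29/15
1 + 1/(29/15) = 1 + 15/29 = 44/29
10 + 1/(44/29) = 10 + 29/44 = 469/44

469/44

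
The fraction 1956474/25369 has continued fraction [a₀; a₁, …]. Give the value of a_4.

9

1956474 ÷ 25369 → quotient 77, remainder 3061
25369 ÷ 3061 → quotient 8, remainder 881
3061 ÷ 881 → quotient 3, remainder 418
881 ÷ 418 → quotient 2, remainder 45
418 ÷ 45 → quotient 9, remainder 13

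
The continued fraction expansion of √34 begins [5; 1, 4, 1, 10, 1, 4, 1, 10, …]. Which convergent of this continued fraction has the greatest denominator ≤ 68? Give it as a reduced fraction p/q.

a_0 = 5: 5/1  (≤ bound)
a_1 = 1: 6/1  (≤ bound)
a_2 = 4: 29/5  (≤ bound)
a_3 = 1: 35/6  (≤ bound)
a_4 = 10: 379/65  (≤ bound)
a_5 = 1: 414/71  (> 68, stop)

379/65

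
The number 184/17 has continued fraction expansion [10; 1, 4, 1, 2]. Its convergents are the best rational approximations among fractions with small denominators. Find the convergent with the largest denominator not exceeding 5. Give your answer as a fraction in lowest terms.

a_0 = 10: 10/1  (≤ bound)
a_1 = 1: 11/1  (≤ bound)
a_2 = 4: 54/5  (≤ bound)
a_3 = 1: 65/6  (> 5, stop)

54/5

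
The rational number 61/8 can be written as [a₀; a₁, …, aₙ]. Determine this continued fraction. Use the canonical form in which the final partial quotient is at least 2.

Run the Euclidean algorithm, recording each quotient:
⌊61/8⌋ = 7, remainder 5
⌊8/5⌋ = 1, remainder 3
⌊5/3⌋ = 1, remainder 2
⌊3/2⌋ = 1, remainder 1
⌊2/1⌋ = 2, remainder 0

[7; 1, 1, 1, 2]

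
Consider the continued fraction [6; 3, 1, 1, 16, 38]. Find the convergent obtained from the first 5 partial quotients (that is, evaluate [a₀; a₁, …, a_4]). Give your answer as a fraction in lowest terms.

729/116

Build up convergents one term at a time:
a_0 = 6: 6/1
a_1 = 3: 19/3
a_2 = 1: 25/4
a_3 = 1: 44/7
a_4 = 16: 729/116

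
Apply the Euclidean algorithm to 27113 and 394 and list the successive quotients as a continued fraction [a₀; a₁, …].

27113 = 68·394 + 321, so a_0 = 68
394 = 1·321 + 73, so a_1 = 1
321 = 4·73 + 29, so a_2 = 4
73 = 2·29 + 15, so a_3 = 2
29 = 1·15 + 14, so a_4 = 1
15 = 1·14 + 1, so a_5 = 1
14 = 14·1 + 0, so a_6 = 14

[68; 1, 4, 2, 1, 1, 14]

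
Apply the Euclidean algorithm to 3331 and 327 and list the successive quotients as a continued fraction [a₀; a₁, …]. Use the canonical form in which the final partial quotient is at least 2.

[10; 5, 2, 1, 3, 2, 2]

Run the Euclidean algorithm, recording each quotient:
3331 = 10·327 + 61, so a_0 = 10
327 = 5·61 + 22, so a_1 = 5
61 = 2·22 + 17, so a_2 = 2
22 = 1·17 + 5, so a_3 = 1
17 = 3·5 + 2, so a_4 = 3
5 = 2·2 + 1, so a_5 = 2
2 = 2·1 + 0, so a_6 = 2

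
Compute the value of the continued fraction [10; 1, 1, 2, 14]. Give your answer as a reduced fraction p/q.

763/72

Start with 14.
2 + 1/(14/1) = 2 + 1/14 = 29/14
1 + 1/(29/14) = 1 + 14/29 = 43/29
1 + 1/(43/29) = 1 + 29/43 = 72/43
10 + 1/(72/43) = 10 + 43/72 = 763/72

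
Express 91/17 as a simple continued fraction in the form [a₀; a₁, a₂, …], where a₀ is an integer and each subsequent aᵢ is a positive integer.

⌊91/17⌋ = 5, remainder 6
⌊17/6⌋ = 2, remainder 5
⌊6/5⌋ = 1, remainder 1
⌊5/1⌋ = 5, remainder 0

[5; 2, 1, 5]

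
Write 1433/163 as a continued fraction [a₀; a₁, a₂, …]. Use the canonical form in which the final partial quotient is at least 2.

1433 ÷ 163 → quotient 8, remainder 129
163 ÷ 129 → quotient 1, remainder 34
129 ÷ 34 → quotient 3, remainder 27
34 ÷ 27 → quotient 1, remainder 7
27 ÷ 7 → quotient 3, remainder 6
7 ÷ 6 → quotient 1, remainder 1
6 ÷ 1 → quotient 6, remainder 0

[8; 1, 3, 1, 3, 1, 6]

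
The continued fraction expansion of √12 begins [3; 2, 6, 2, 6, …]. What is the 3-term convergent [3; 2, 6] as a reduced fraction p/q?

a_0 = 3: 3/1
a_1 = 2: 7/2
a_2 = 6: 45/13

45/13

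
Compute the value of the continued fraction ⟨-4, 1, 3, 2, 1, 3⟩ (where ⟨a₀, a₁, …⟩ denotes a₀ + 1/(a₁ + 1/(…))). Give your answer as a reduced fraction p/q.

Start with 3.
1 + 1/(3/1) = 1 + 1/3 = 4/3
2 + 1/(4/3) = 2 + 3/4 = 11/4
3 + 1/(11/4) = 3 + 4/11 = 37/11
1 + 1/(37/11) = 1 + 11/37 = 48/37
-4 + 1/(48/37) = -4 + 37/48 = -155/48

-155/48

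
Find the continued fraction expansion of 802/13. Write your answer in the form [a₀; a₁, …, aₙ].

[61; 1, 2, 4]

Repeatedly divide and take the remainder:
802 = 61·13 + 9, so a_0 = 61
13 = 1·9 + 4, so a_1 = 1
9 = 2·4 + 1, so a_2 = 2
4 = 4·1 + 0, so a_3 = 4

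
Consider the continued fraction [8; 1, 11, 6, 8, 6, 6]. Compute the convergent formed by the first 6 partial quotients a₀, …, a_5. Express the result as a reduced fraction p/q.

32541/3649

a_0 = 8: 8/1
a_1 = 1: 9/1
a_2 = 11: 107/12
a_3 = 6: 651/73
a_4 = 8: 5315/596
a_5 = 6: 32541/3649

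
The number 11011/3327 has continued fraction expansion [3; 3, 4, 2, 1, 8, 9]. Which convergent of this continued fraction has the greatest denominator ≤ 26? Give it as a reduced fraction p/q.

43/13

a_0 = 3: 3/1  (≤ bound)
a_1 = 3: 10/3  (≤ bound)
a_2 = 4: 43/13  (≤ bound)
a_3 = 2: 96/29  (> 26, stop)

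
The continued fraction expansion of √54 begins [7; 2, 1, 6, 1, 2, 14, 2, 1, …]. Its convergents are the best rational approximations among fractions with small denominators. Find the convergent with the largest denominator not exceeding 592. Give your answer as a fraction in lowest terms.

485/66

List convergents until the denominator exceeds the bound:
a_0 = 7: 7/1  (≤ bound)
a_1 = 2: 15/2  (≤ bound)
a_2 = 1: 22/3  (≤ bound)
a_3 = 6: 147/20  (≤ bound)
a_4 = 1: 169/23  (≤ bound)
a_5 = 2: 485/66  (≤ bound)
a_6 = 14: 6959/947  (> 592, stop)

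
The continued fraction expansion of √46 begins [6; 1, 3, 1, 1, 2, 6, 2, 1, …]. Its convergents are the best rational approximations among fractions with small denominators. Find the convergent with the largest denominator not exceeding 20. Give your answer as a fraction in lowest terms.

61/9

List convergents until the denominator exceeds the bound:
a_0 = 6: 6/1  (≤ bound)
a_1 = 1: 7/1  (≤ bound)
a_2 = 3: 27/4  (≤ bound)
a_3 = 1: 34/5  (≤ bound)
a_4 = 1: 61/9  (≤ bound)
a_5 = 2: 156/23  (> 20, stop)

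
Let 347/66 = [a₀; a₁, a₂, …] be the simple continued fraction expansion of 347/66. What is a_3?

7

347 ÷ 66 → quotient 5, remainder 17
66 ÷ 17 → quotient 3, remainder 15
17 ÷ 15 → quotient 1, remainder 2
15 ÷ 2 → quotient 7, remainder 1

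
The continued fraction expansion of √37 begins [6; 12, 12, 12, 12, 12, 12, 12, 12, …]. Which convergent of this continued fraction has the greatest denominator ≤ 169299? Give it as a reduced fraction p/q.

128766/21169

a_0 = 6: 6/1  (≤ bound)
a_1 = 12: 73/12  (≤ bound)
a_2 = 12: 882/145  (≤ bound)
a_3 = 12: 10657/1752  (≤ bound)
a_4 = 12: 128766/21169  (≤ bound)
a_5 = 12: 1555849/255780  (> 169299, stop)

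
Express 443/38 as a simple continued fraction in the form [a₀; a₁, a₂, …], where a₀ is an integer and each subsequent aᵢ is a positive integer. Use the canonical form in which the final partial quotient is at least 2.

Apply division with remainder until the remainder is 0:
443 = 11·38 + 25, so a_0 = 11
38 = 1·25 + 13, so a_1 = 1
25 = 1·13 + 12, so a_2 = 1
13 = 1·12 + 1, so a_3 = 1
12 = 12·1 + 0, so a_4 = 12

[11; 1, 1, 1, 12]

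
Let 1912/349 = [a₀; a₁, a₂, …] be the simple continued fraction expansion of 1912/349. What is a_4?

1912 = 5·349 + 167, so a_0 = 5
349 = 2·167 + 15, so a_1 = 2
167 = 11·15 + 2, so a_2 = 11
15 = 7·2 + 1, so a_3 = 7
2 = 2·1 + 0, so a_4 = 2

2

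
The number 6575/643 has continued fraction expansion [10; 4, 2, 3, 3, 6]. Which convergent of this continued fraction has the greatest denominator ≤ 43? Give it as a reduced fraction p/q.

List convergents until the denominator exceeds the bound:
a_0 = 10: 10/1  (≤ bound)
a_1 = 4: 41/4  (≤ bound)
a_2 = 2: 92/9  (≤ bound)
a_3 = 3: 317/31  (≤ bound)
a_4 = 3: 1043/102  (> 43, stop)

317/31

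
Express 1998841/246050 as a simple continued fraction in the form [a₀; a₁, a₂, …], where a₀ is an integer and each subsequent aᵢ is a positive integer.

[8; 8, 12, 14, 4, 44]

1998841 ÷ 246050 → quotient 8, remainder 30441
246050 ÷ 30441 → quotient 8, remainder 2522
30441 ÷ 2522 → quotient 12, remainder 177
2522 ÷ 177 → quotient 14, remainder 44
177 ÷ 44 → quotient 4, remainder 1
44 ÷ 1 → quotient 44, remainder 0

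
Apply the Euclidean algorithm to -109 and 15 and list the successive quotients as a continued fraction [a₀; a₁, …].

-109 ÷ 15 → quotient -8, remainder 11
15 ÷ 11 → quotient 1, remainder 4
11 ÷ 4 → quotient 2, remainder 3
4 ÷ 3 → quotient 1, remainder 1
3 ÷ 1 → quotient 3, remainder 0

[-8; 1, 2, 1, 3]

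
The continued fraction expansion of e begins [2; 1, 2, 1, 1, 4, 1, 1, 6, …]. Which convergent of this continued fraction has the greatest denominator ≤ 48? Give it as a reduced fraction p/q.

a_0 = 2: 2/1  (≤ bound)
a_1 = 1: 3/1  (≤ bound)
a_2 = 2: 8/3  (≤ bound)
a_3 = 1: 11/4  (≤ bound)
a_4 = 1: 19/7  (≤ bound)
a_5 = 4: 87/32  (≤ bound)
a_6 = 1: 106/39  (≤ bound)
a_7 = 1: 193/71  (> 48, stop)

106/39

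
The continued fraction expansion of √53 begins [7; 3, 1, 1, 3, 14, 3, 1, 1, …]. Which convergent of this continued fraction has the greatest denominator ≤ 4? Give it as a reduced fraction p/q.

29/4

a_0 = 7: 7/1  (≤ bound)
a_1 = 3: 22/3  (≤ bound)
a_2 = 1: 29/4  (≤ bound)
a_3 = 1: 51/7  (> 4, stop)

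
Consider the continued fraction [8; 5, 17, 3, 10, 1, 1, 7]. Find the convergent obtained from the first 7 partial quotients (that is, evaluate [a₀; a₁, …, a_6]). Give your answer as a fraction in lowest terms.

Start with 1.
1 + 1/(1/1) = 1 + 1/1 = 2/1
10 + 1/(2/1) = 10 + 1/2 = 21/2
3 + 1/(21/2) = 3 + 2/21 = 65/21
17 + 1/(65/21) = 17 + 21/65 = 1126/65
5 + 1/(1126/65) = 5 + 65/1126 = 5695/1126
8 + 1/(5695/1126) = 8 + 1126/5695 = 46686/5695

46686/5695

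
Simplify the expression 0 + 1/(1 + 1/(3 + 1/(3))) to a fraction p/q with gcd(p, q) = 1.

Use the convergent recurrence hₖ = aₖ·hₖ₋₁ + hₖ₋₂ (and likewise for the denominators kₖ):
a_0 = 0: 0/1
a_1 = 1: 1/1
a_2 = 3: 3/4
a_3 = 3: 10/13

10/13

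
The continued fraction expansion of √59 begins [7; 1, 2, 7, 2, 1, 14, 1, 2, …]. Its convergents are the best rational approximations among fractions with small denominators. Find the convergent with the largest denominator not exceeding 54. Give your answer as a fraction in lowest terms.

361/47

List convergents until the denominator exceeds the bound:
a_0 = 7: 7/1  (≤ bound)
a_1 = 1: 8/1  (≤ bound)
a_2 = 2: 23/3  (≤ bound)
a_3 = 7: 169/22  (≤ bound)
a_4 = 2: 361/47  (≤ bound)
a_5 = 1: 530/69  (> 54, stop)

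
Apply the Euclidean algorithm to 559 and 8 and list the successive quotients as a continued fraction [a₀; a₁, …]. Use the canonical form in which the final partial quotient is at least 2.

[69; 1, 7]

559 = 69·8 + 7, so a_0 = 69
8 = 1·7 + 1, so a_1 = 1
7 = 7·1 + 0, so a_2 = 7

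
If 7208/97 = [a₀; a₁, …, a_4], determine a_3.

3

7208 ÷ 97 → quotient 74, remainder 30
97 ÷ 30 → quotient 3, remainder 7
30 ÷ 7 → quotient 4, remainder 2
7 ÷ 2 → quotient 3, remainder 1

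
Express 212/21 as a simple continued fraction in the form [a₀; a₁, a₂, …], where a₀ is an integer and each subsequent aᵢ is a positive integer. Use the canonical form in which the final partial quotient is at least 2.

Run the Euclidean algorithm, recording each quotient:
⌊212/21⌋ = 10, remainder 2
⌊21/2⌋ = 10, remainder 1
⌊2/1⌋ = 2, remainder 0

[10; 10, 2]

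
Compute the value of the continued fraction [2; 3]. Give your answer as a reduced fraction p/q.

7/3

Compute successive convergents:
a_0 = 2: 2/1
a_1 = 3: 7/3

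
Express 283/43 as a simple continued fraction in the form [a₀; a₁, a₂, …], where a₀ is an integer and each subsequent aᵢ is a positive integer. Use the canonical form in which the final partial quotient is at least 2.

[6; 1, 1, 2, 1, 1, 3]

Run the Euclidean algorithm, recording each quotient:
283 = 6·43 + 25, so a_0 = 6
43 = 1·25 + 18, so a_1 = 1
25 = 1·18 + 7, so a_2 = 1
18 = 2·7 + 4, so a_3 = 2
7 = 1·4 + 3, so a_4 = 1
4 = 1·3 + 1, so a_5 = 1
3 = 3·1 + 0, so a_6 = 3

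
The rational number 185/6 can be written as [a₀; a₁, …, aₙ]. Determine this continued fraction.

185 ÷ 6 → quotient 30, remainder 5
6 ÷ 5 → quotient 1, remainder 1
5 ÷ 1 → quotient 5, remainder 0

[30; 1, 5]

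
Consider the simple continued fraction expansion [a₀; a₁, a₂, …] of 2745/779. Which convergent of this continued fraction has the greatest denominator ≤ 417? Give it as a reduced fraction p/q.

List convergents until the denominator exceeds the bound:
a_0 = 3: 3/1  (≤ bound)
a_1 = 1: 4/1  (≤ bound)
a_2 = 1: 7/2  (≤ bound)
a_3 = 10: 74/21  (≤ bound)
a_4 = 37: 2745/779  (> 417, stop)

74/21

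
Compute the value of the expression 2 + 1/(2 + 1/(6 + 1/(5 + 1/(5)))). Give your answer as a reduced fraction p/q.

857/348

a_0 = 2: 2/1
a_1 = 2: 5/2
a_2 = 6: 32/13
a_3 = 5: 165/67
a_4 = 5: 857/348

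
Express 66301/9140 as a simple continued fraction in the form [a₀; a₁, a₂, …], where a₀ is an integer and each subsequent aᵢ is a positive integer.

Run the Euclidean algorithm, recording each quotient:
66301 = 7·9140 + 2321, so a_0 = 7
9140 = 3·2321 + 2177, so a_1 = 3
2321 = 1·2177 + 144, so a_2 = 1
2177 = 15·144 + 17, so a_3 = 15
144 = 8·17 + 8, so a_4 = 8
17 = 2·8 + 1, so a_5 = 2
8 = 8·1 + 0, so a_6 = 8

[7; 3, 1, 15, 8, 2, 8]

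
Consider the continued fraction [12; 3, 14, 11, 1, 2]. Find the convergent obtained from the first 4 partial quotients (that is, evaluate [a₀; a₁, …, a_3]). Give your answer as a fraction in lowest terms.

5867/476

a_0 = 12: 12/1
a_1 = 3: 37/3
a_2 = 14: 530/43
a_3 = 11: 5867/476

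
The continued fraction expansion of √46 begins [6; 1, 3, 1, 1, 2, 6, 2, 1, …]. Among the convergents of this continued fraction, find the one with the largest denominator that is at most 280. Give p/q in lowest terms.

a_0 = 6: 6/1  (≤ bound)
a_1 = 1: 7/1  (≤ bound)
a_2 = 3: 27/4  (≤ bound)
a_3 = 1: 34/5  (≤ bound)
a_4 = 1: 61/9  (≤ bound)
a_5 = 2: 156/23  (≤ bound)
a_6 = 6: 997/147  (≤ bound)
a_7 = 2: 2150/317  (> 280, stop)

997/147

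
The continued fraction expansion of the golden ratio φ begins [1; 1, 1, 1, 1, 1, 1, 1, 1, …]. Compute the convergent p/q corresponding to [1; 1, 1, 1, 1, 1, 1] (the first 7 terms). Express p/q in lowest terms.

21/13

a_0 = 1: 1/1
a_1 = 1: 2/1
a_2 = 1: 3/2
a_3 = 1: 5/3
a_4 = 1: 8/5
a_5 = 1: 13/8
a_6 = 1: 21/13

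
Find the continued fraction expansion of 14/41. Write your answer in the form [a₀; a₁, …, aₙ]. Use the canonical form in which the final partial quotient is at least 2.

[0; 2, 1, 13]

14 = 0·41 + 14, so a_0 = 0
41 = 2·14 + 13, so a_1 = 2
14 = 1·13 + 1, so a_2 = 1
13 = 13·1 + 0, so a_3 = 13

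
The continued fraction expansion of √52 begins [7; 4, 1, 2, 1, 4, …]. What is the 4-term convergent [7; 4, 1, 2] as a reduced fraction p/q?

Work from the innermost term outward:
Start with 2.
1 + 1/(2/1) = 1 + 1/2 = 3/2
4 + 1/(3/2) = 4 + 2/3 = 14/3
7 + 1/(14/3) = 7 + 3/14 = 101/14

101/14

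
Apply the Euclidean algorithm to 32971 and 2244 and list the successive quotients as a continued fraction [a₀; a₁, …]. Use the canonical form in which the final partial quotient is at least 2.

[14; 1, 2, 3, 1, 8, 3, 6]

Apply division with remainder until the remainder is 0:
32971 ÷ 2244 → quotient 14, remainder 1555
2244 ÷ 1555 → quotient 1, remainder 689
1555 ÷ 689 → quotient 2, remainder 177
689 ÷ 177 → quotient 3, remainder 158
177 ÷ 158 → quotient 1, remainder 19
158 ÷ 19 → quotient 8, remainder 6
19 ÷ 6 → quotient 3, remainder 1
6 ÷ 1 → quotient 6, remainder 0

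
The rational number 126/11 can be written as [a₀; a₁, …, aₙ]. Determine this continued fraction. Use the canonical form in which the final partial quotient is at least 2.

[11; 2, 5]

126 = 11·11 + 5, so a_0 = 11
11 = 2·5 + 1, so a_1 = 2
5 = 5·1 + 0, so a_2 = 5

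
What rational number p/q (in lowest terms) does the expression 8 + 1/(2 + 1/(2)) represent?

42/5

Start with 2.
2 + 1/(2/1) = 2 + 1/2 = 5/2
8 + 1/(5/2) = 8 + 2/5 = 42/5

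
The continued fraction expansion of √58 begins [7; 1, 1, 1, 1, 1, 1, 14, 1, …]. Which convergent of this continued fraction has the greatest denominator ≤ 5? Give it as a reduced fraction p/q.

a_0 = 7: 7/1  (≤ bound)
a_1 = 1: 8/1  (≤ bound)
a_2 = 1: 15/2  (≤ bound)
a_3 = 1: 23/3  (≤ bound)
a_4 = 1: 38/5  (≤ bound)
a_5 = 1: 61/8  (> 5, stop)

38/5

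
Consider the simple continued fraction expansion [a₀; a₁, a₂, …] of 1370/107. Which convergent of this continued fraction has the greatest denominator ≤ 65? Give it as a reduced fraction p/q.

a_0 = 12: 12/1  (≤ bound)
a_1 = 1: 13/1  (≤ bound)
a_2 = 4: 64/5  (≤ bound)
a_3 = 10: 653/51  (≤ bound)
a_4 = 2: 1370/107  (> 65, stop)

653/51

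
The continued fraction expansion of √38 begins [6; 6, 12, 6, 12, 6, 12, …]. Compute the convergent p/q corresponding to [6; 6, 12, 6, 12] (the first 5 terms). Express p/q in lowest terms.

33294/5401

a_0 = 6: 6/1
a_1 = 6: 37/6
a_2 = 12: 450/73
a_3 = 6: 2737/444
a_4 = 12: 33294/5401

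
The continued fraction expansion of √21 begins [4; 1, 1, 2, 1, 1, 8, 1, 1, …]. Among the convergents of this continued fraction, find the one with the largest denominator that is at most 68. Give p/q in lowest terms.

55/12

List convergents until the denominator exceeds the bound:
a_0 = 4: 4/1  (≤ bound)
a_1 = 1: 5/1  (≤ bound)
a_2 = 1: 9/2  (≤ bound)
a_3 = 2: 23/5  (≤ bound)
a_4 = 1: 32/7  (≤ bound)
a_5 = 1: 55/12  (≤ bound)
a_6 = 8: 472/103  (> 68, stop)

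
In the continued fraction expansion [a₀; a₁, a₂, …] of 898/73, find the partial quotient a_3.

898 ÷ 73 → quotient 12, remainder 22
73 ÷ 22 → quotient 3, remainder 7
22 ÷ 7 → quotient 3, remainder 1
7 ÷ 1 → quotient 7, remainder 0

7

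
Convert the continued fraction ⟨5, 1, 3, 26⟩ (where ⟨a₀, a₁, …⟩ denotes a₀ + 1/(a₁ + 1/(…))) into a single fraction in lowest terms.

604/105

Starting at the tail and folding back:
Start with 26.
3 + 1/(26/1) = 3 + 1/26 = 79/26
1 + 1/(79/26) = 1 + 26/79 = 105/79
5 + 1/(105/79) = 5 + 79/105 = 604/105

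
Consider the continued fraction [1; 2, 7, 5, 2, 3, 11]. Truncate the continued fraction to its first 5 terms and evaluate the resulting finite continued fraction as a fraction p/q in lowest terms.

248/169

Start with 2.
5 + 1/(2/1) = 5 + 1/2 = 11/2
7 + 1/(11/2) = 7 + 2/11 = 79/11
2 + 1/(79/11) = 2 + 11/79 = 169/79
1 + 1/(169/79) = 1 + 79/169 = 248/169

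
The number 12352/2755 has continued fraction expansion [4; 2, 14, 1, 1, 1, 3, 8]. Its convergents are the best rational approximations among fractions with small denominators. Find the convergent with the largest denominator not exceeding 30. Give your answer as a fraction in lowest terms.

List convergents until the denominator exceeds the bound:
a_0 = 4: 4/1  (≤ bound)
a_1 = 2: 9/2  (≤ bound)
a_2 = 14: 130/29  (≤ bound)
a_3 = 1: 139/31  (> 30, stop)

130/29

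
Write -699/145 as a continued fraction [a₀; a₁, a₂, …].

⌊-699/145⌋ = -5, remainder 26
⌊145/26⌋ = 5, remainder 15
⌊26/15⌋ = 1, remainder 11
⌊15/11⌋ = 1, remainder 4
⌊11/4⌋ = 2, remainder 3
⌊4/3⌋ = 1, remainder 1
⌊3/1⌋ = 3, remainder 0

[-5; 5, 1, 1, 2, 1, 3]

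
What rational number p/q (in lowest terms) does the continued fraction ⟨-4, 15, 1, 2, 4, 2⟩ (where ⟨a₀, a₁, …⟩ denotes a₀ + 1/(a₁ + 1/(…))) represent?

Collapse the nested fraction from the inside out:
Start with 2.
4 + 1/(2/1) = 4 + 1/2 = 9/2
2 + 1/(9/2) = 2 + 2/9 = 20/9
1 + 1/(20/9) = 1 + 9/20 = 29/20
15 + 1/(29/20) = 15 + 20/29 = 455/29
-4 + 1/(455/29) = -4 + 29/455 = -1791/455

-1791/455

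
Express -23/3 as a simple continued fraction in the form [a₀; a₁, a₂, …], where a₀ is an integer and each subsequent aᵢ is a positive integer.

Apply division with remainder until the remainder is 0:
-23 = -8·3 + 1, so a_0 = -8
3 = 3·1 + 0, so a_1 = 3

[-8; 3]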